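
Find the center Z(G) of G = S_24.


Z(G) = {g ∈ G | gx = xg for all x ∈ G}
S_n is non-abelian for n ≥ 3; Z(S_24) is trivial

Z(S_24) = {e}


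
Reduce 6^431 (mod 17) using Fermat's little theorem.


Fermat's little theorem: if p is prime and gcd(a,p)=1, then a^(p-1) ≡ 1 (mod p)
p = 17 is prime, gcd(6,17) = 1
Reduce exponent: 431 mod 16 = 15
So 6^431 ≡ 6^15 (mod 17)
6^15 mod 17 = 3

6^431 ≡ 3 (mod 17)


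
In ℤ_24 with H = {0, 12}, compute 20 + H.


20 + H = {20 + h (mod 24) : h ∈ H}
20+0=20, 20+12=8
20 + H = {8, 20} = 8 + H

20 + H = {8, 20}


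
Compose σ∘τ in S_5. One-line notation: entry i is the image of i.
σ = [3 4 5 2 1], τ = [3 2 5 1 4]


σ∘τ: apply τ first, then σ
1 →τ 3 →σ 5
2 →τ 2 →σ 4
3 →τ 5 →σ 1
4 →τ 1 →σ 3
5 →τ 4 →σ 2

σ∘τ = [5 4 1 3 2]


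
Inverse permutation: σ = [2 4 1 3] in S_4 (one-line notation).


To find σ⁻¹, swap domain and range:
σ(1) = 2 → σ⁻¹(2) = 1
σ(2) = 4 → σ⁻¹(4) = 2
σ(3) = 1 → σ⁻¹(1) = 3
σ(4) = 3 → σ⁻¹(3) = 4

σ⁻¹ = [3 1 4 2]


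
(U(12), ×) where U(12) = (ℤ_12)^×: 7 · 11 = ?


Operation: multiplication mod 12
7 · 11 = (a × b) mod 12 with a = 7, b = 11

7 · 11 = 5


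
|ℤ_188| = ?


ℤ_n has n elements.

|ℤ_188| = 188


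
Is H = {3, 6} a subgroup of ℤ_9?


Subgroup test for H = {3, 6} in (ℤ_9, +):
(1) 0 ∈ H? No
(2) Closure: for all a,b ∈ H, (a+b) mod 9 ∈ H? No  [counterexample: 3 + 6 = 0 ∉ H]
(3) Inverses: for all a ∈ H, -a mod 9 ∈ H? Yes

No, H is not a subgroup of ℤ_9


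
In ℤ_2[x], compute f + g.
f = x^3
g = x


Add coefficients mod 2:
x^0: 0 + 0 = 0 (mod 2)
x^1: 0 + 1 = 1 (mod 2)
x^2: 0 + 0 = 0 (mod 2)
x^3: 1 + 0 = 1 (mod 2)
Result: x + x^3

f + g = x + x^3


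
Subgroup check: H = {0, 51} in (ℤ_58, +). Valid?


Subgroup test for H = {0, 51} in (ℤ_58, +):
(1) 0 ∈ H? Yes
(2) Closure: for all a,b ∈ H, (a+b) mod 58 ∈ H? No  [counterexample: 51 + 51 = 44 ∉ H]
(3) Inverses: for all a ∈ H, -a mod 58 ∈ H? No

No, H is not a subgroup of ℤ_58


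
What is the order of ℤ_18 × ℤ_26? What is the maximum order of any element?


|ℤ_18 × ℤ_26| = 18 × 26 = 468
Max element order = lcm(18,26) = 234
Cyclic? No (gcd=2)

|ℤ_18×ℤ_26| = 468, max element order = 234


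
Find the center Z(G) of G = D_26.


Z(G) = {g ∈ G | gx = xg for all x ∈ G}
For even n, Z(D_n) = {e, r^(n/2)}: the 180° rotation r^13 commutes with every reflection and rotation

Z(D_26) = {e, r^13}


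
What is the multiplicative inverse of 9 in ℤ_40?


Use the extended Euclidean algorithm to write 1 = 9·s + 40·t; then s mod 40 is the inverse.
Euclidean algorithm:
  9 = 0·40 + 9
  40 = 4·9 + 4
  9 = 2·4 + 1
  4 = 4·1 + 0
gcd(9,40) = 1
Back-substitution gives: 9·(9) + 40·(-2) = 1
So 9⁻¹ ≡ 9 ≡ 9 (mod 40)
Check: 9 × 9 = 81 ≡ 1 (mod 40) ✓

9⁻¹ ≡ 9 (mod 40)


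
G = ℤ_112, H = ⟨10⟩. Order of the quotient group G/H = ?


|⟨10⟩| = n / gcd(10, 112) = 112 / 2 = 56
H is normal (ℤ_112 is abelian).
|G/H| = |G| / |H| = 112 / 56 = 2

|G/H| = 2


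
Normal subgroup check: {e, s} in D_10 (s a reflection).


H = {e, s} in D_10 (s a reflection)
r·s·r⁻¹ = sr⁻² ≠ s for n ≥ 3, so {e, s} is not closed under conjugation

No, not a normal subgroup


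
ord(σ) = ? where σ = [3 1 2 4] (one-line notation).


Cycle decomposition: (1 3 2)
Cycle lengths: 3
Order = lcm(3) = 3

ord(σ) = 3


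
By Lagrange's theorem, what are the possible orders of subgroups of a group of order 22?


Lagrange's theorem: |H| divides |G|
|G| = 22
Divisors of 22: 1, 2, 11, 22

Possible subgroup orders: {1, 2, 11, 22}


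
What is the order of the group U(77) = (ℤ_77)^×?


U(n) is the group of units mod n; |U(n)| = φ(n)
|U(77)| = φ(77) = 60

|U(77) = (ℤ_77)^×| = 60


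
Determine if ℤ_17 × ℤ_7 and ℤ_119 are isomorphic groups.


Comparing ℤ_17 × ℤ_7 and ℤ_119:
gcd(17,7) = 1, so ℤ_17 × ℤ_7 ≅ ℤ_119 (CRT)

Yes, ℤ_17 × ℤ_7 ≅ ℤ_119


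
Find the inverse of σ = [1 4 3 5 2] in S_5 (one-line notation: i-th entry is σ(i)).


To find σ⁻¹, swap domain and range:
σ(1) = 1 → σ⁻¹(1) = 1
σ(2) = 4 → σ⁻¹(4) = 2
σ(3) = 3 → σ⁻¹(3) = 3
σ(4) = 5 → σ⁻¹(5) = 4
σ(5) = 2 → σ⁻¹(2) = 5

σ⁻¹ = [1 5 3 2 4]


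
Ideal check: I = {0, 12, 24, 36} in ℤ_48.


Check ideal conditions for I = {0, 12, 24, 36} in ℤ_48:
(1) I is an additive subgroup? Yes
(2) For r ∈ ℤ_48 and a ∈ I: r·a ∈ I? Yes

Yes, I is an ideal of ℤ_48


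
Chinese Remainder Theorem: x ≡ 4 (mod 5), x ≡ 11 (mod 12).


m₁ = 5, m₂ = 12, gcd = 1, so CRT applies. M = m₁·m₂ = 60
Let M₁ = M/m₁ = 12, M₂ = M/m₂ = 5
Find y₁ ≡ M₁⁻¹ (mod m₁): 12⁻¹ ≡ 3 (mod 5)
Find y₂ ≡ M₂⁻¹ (mod m₂): 5⁻¹ ≡ 5 (mod 12)
x = a₁·M₁·y₁ + a₂·M₂·y₂ = 4·12·3 + 11·5·5 = 419
Reduce mod 60: x ≡ 59
Check: 59 mod 5 = 4 ✓, 59 mod 12 = 11 ✓

x ≡ 59 (mod 60)


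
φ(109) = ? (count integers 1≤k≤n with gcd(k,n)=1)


Factor n: 109 = 109
φ(n) = n · ∏(1 - 1/p) over distinct primes p | n
φ(109) = 109 · (1 - 1/109) = 108

φ(109) = 108


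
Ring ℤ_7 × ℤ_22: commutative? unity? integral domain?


Direct product ring; commutative with unity (1,1); but (1,0)·(0,1) = (0,0) gives zero divisors, so not an integral domain
Commutative: Yes
Integral domain: No
Has unity: Yes

ℤ_7 × ℤ_22: Commutative=Yes, Unity=Yes


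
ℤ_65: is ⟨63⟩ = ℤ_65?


g generates ℤ_n iff gcd(g, n) = 1
gcd(63, 65) = 1
Since gcd = 1, 63 is a generator.

Yes, 63 generates ℤ_65


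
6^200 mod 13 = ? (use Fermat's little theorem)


Fermat's little theorem: if p is prime and gcd(a,p)=1, then a^(p-1) ≡ 1 (mod p)
p = 13 is prime, gcd(6,13) = 1
Reduce exponent: 200 mod 12 = 8
So 6^200 ≡ 6^8 (mod 13)
6^8 mod 13 = 3

6^200 ≡ 3 (mod 13)


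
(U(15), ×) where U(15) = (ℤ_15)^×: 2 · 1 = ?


Operation: multiplication mod 15
2 · 1 = (a × b) mod 15 with a = 2, b = 1

2 · 1 = 2


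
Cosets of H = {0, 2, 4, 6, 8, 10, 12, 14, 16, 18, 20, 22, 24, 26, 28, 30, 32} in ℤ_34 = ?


H = {0, 2, 4, 6, 8, 10, 12, 14, 16, 18, 20, 22, 24, 26, 28, 30, 32}, |H| = 17
Number of cosets = |G|/|H| = 34/17 = 2
0 + H = {0, 2, 4, 6, 8, 10, 12, 14, 16, 18, 20, 22, 24, 26, 28, 30, 32}
1 + H = {1, 3, 5, 7, 9, 11, 13, 15, 17, 19, 21, 23, 25, 27, 29, 31, 33}

Cosets: 0+H={0,2,4,6,8,10,12,14,16,18,20,22,24,26,28,30,32}; 1+H={1,3,5,7,9,11,13,15,17,19,21,23,25,27,29,31,33}


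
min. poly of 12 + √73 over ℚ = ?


Let α = 12 + √73. Then α - 12 = √73, so (α - 12)² = 73, giving α² - 24α + 71 = 0. Degree 2 and α ∉ ℚ, so this is the minimal polynomial.

Minimal polynomial: x² - 24x + 71


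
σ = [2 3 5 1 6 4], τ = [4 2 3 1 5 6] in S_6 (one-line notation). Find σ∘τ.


σ∘τ: apply τ first, then σ
1 →τ 4 →σ 1
2 →τ 2 →σ 3
3 →τ 3 →σ 5
4 →τ 1 →σ 2
5 →τ 5 →σ 6
6 →τ 6 →σ 4

σ∘τ = [1 3 5 2 6 4]


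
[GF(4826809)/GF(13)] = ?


GF(4826809) = GF(13^6), so the extension degree is 6

[GF(4826809)/GF(13)] = 6


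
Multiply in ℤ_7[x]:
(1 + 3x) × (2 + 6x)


Expand and collect like terms; reduce coefficients mod 7:
x^0: 1·2 = 2 ≡ 2 (mod 7)
x^1: 1·6 + 3·2 = 12 ≡ 5 (mod 7)
x^2: 3·6 = 18 ≡ 4 (mod 7)
Result: 2 + 5x + 4x^2

f · g = 2 + 5x + 4x^2


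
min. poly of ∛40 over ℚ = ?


∛40 satisfies x³ - 40 = 0, irreducible over ℚ (no rational root; 40 is not a perfect cube)

Minimal polynomial: x³ - 40


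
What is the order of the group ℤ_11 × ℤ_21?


|A × B| = |A| · |B|
|ℤ_11 × ℤ_21| = 11 × 21 = 231

|ℤ_11 × ℤ_21| = 231


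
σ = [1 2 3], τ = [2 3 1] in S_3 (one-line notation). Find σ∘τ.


σ∘τ: apply τ first, then σ
1 →τ 2 →σ 2
2 →τ 3 →σ 3
3 →τ 1 →σ 1

σ∘τ = [2 3 1]


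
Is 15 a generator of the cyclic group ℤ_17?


g generates ℤ_n iff gcd(g, n) = 1
gcd(15, 17) = 1
Since gcd = 1, 15 is a generator.

Yes, 15 generates ℤ_17


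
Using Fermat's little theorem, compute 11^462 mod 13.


Fermat's little theorem: if p is prime and gcd(a,p)=1, then a^(p-1) ≡ 1 (mod p)
p = 13 is prime, gcd(11,13) = 1
Reduce exponent: 462 mod 12 = 6
So 11^462 ≡ 11^6 (mod 13)
11^6 mod 13 = 12

11^462 ≡ 12 (mod 13)


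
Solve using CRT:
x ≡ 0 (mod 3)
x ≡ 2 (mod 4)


m₁ = 3, m₂ = 4, gcd = 1, so CRT applies. M = m₁·m₂ = 12
Let M₁ = M/m₁ = 4, M₂ = M/m₂ = 3
Find y₁ ≡ M₁⁻¹ (mod m₁): 4⁻¹ ≡ 1 (mod 3)
Find y₂ ≡ M₂⁻¹ (mod m₂): 3⁻¹ ≡ 3 (mod 4)
x = a₁·M₁·y₁ + a₂·M₂·y₂ = 0·4·1 + 2·3·3 = 18
Reduce mod 12: x ≡ 6
Check: 6 mod 3 = 0 ✓, 6 mod 4 = 2 ✓

x ≡ 6 (mod 12)


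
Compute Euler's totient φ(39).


Factor n: 39 = 3 × 13
φ(n) = n · ∏(1 - 1/p) over distinct primes p | n
φ(39) = 39 · (1 - 1/3) · (1 - 1/13) = 24

φ(39) = 24


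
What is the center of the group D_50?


Z(G) = {g ∈ G | gx = xg for all x ∈ G}
For even n, Z(D_n) = {e, r^(n/2)}: the 180° rotation r^25 commutes with every reflection and rotation

Z(D_50) = {e, r^25}


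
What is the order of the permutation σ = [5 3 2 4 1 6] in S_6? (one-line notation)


Cycle decomposition: (1 5) (2 3)
Cycle lengths: 2, 2
Order = lcm(2, 2) = 2

ord(σ) = 2


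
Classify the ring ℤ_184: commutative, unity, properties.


ℤ_184 is a commutative ring with unity 1; 184 = 2×92 is composite, so 2·92 ≡ 0 gives zero divisors (not an integral domain)
Commutative: Yes
Integral domain: No
Has unity: Yes

ℤ_184: Commutative=Yes, Unity=Yes


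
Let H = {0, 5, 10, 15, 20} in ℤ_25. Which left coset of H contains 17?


17 + H = {17 + h (mod 25) : h ∈ H}
17+0=17, 17+5=22, 17+10=2, 17+15=7, 17+20=12
17 + H = {2, 7, 12, 17, 22} = 2 + H

17 + H = {2, 7, 12, 17, 22}


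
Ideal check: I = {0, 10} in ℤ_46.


Check ideal conditions for I = {0, 10} in ℤ_46:
(1) I is an additive subgroup? No
(2) For r ∈ ℤ_46 and a ∈ I: r·a ∈ I? No  [counterexample: r=2, a=10, r·a mod 46 = 20 ∉ I]

No, I is not an ideal of ℤ_46


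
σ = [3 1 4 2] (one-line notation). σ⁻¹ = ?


To find σ⁻¹, swap domain and range:
σ(1) = 3 → σ⁻¹(3) = 1
σ(2) = 1 → σ⁻¹(1) = 2
σ(3) = 4 → σ⁻¹(4) = 3
σ(4) = 2 → σ⁻¹(2) = 4

σ⁻¹ = [2 4 1 3]


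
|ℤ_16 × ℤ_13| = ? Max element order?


|ℤ_16 × ℤ_13| = 16 × 13 = 208
Max element order = lcm(16,13) = 208
Cyclic? Yes (gcd=1)

|ℤ_16×ℤ_13| = 208, max element order = 208


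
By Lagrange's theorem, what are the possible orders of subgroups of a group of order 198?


Lagrange's theorem: |H| divides |G|
|G| = 198
Divisors of 198: 1, 2, 3, 6, 9, 11, 18, 22, 33, 66, 99, 198

Possible subgroup orders: {1, 2, 3, 6, 9, 11, 18, 22, 33, 66, 99, 198}


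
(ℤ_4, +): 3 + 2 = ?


Operation: addition mod 4
3 + 2 = (a + b) mod 4 with a = 3, b = 2

3 + 2 = 1


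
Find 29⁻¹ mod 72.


Use the extended Euclidean algorithm to write 1 = 29·s + 72·t; then s mod 72 is the inverse.
Euclidean algorithm:
  29 = 0·72 + 29
  72 = 2·29 + 14
  29 = 2·14 + 1
  14 = 14·1 + 0
gcd(29,72) = 1
Back-substitution gives: 29·(5) + 72·(-2) = 1
So 29⁻¹ ≡ 5 ≡ 5 (mod 72)
Check: 29 × 5 = 145 ≡ 1 (mod 72) ✓

29⁻¹ ≡ 5 (mod 72)


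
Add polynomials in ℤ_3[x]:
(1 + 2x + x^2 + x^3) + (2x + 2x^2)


Add coefficients mod 3:
x^0: 1 + 0 = 1 (mod 3)
x^1: 2 + 2 = 1 (mod 3)
x^2: 1 + 2 = 0 (mod 3)
x^3: 1 + 0 = 1 (mod 3)
Result: 1 + x + x^3

f + g = 1 + x + x^3


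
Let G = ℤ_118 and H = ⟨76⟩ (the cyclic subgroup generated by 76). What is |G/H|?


|⟨76⟩| = n / gcd(76, 118) = 118 / 2 = 59
H is normal (ℤ_118 is abelian).
|G/H| = |G| / |H| = 118 / 59 = 2

|G/H| = 2


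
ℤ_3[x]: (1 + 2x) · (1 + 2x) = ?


Expand and collect like terms; reduce coefficients mod 3:
x^0: 1·1 = 1 ≡ 1 (mod 3)
x^1: 1·2 + 2·1 = 4 ≡ 1 (mod 3)
x^2: 2·2 = 4 ≡ 1 (mod 3)
Result: 1 + x + x^2

f · g = 1 + x + x^2


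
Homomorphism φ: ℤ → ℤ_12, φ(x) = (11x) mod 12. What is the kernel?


Kernel = preimage of identity
ker(φ) = {x ∈ ℤ : 11x ≡ 0 (mod 12)}. gcd(11,12) = 1, so 11x ≡ 0 (mod 12) ⟺ x ≡ 0 (mod 12/1 = 12). Hence ker(φ) = 12ℤ

ker(φ) = 12ℤ


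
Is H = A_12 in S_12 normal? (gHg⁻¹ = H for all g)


H = A_12 in S_12
A_12 has index 2 in S_12, and every subgroup of index 2 is normal

Yes, normal subgroup


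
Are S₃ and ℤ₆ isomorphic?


Comparing S₃ and ℤ₆:
S₃ is non-abelian, ℤ₆ is abelian

No, S₃ ≇ ℤ₆


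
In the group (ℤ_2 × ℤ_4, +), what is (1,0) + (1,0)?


Operation: componentwise addition mod (2, 4)
(1,0) + (1,0) = ((a₁+b₁) mod 2, (a₂+b₂) mod 4) with a = (1,0), b = (1,0)

(1,0) + (1,0) = (0,0)


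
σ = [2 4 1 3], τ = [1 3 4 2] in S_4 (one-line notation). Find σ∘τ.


σ∘τ: apply τ first, then σ
1 →τ 1 →σ 2
2 →τ 3 →σ 1
3 →τ 4 →σ 3
4 →τ 2 →σ 4

σ∘τ = [2 1 3 4]


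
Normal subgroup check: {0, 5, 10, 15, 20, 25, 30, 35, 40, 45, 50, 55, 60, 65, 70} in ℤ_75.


H = {0, 5, 10, 15, 20, 25, 30, 35, 40, 45, 50, 55, 60, 65, 70} in ℤ_75
ℤ_75 is abelian; every subgroup of an abelian group is normal

Yes, normal subgroup


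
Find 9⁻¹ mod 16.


Use the extended Euclidean algorithm to write 1 = 9·s + 16·t; then s mod 16 is the inverse.
Euclidean algorithm:
  9 = 0·16 + 9
  16 = 1·9 + 7
  9 = 1·7 + 2
  7 = 3·2 + 1
  2 = 2·1 + 0
gcd(9,16) = 1
Back-substitution gives: 9·(-7) + 16·(4) = 1
So 9⁻¹ ≡ -7 ≡ 9 (mod 16)
Check: 9 × 9 = 81 ≡ 1 (mod 16) ✓

9⁻¹ ≡ 9 (mod 16)


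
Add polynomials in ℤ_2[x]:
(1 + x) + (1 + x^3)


Add coefficients mod 2:
x^0: 1 + 1 = 0 (mod 2)
x^1: 1 + 0 = 1 (mod 2)
x^2: 0 + 0 = 0 (mod 2)
x^3: 0 + 1 = 1 (mod 2)
Result: x + x^3

f + g = x + x^3


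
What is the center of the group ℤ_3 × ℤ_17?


Z(G) = {g ∈ G | gx = xg for all x ∈ G}
Direct product of abelian groups is abelian, so Z(G) = G

Z(ℤ_3 × ℤ_17) = ℤ_3 × ℤ_17


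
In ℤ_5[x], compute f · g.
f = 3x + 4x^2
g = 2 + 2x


Expand and collect like terms; reduce coefficients mod 5:
x^0: 0·2 = 0 ≡ 0 (mod 5)
x^1: 0·2 + 3·2 = 6 ≡ 1 (mod 5)
x^2: 3·2 + 4·2 = 14 ≡ 4 (mod 5)
x^3: 4·2 = 8 ≡ 3 (mod 5)
Result: x + 4x^2 + 3x^3

f · g = x + 4x^2 + 3x^3


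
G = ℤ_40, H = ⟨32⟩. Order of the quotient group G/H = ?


|⟨32⟩| = n / gcd(32, 40) = 40 / 8 = 5
H is normal (ℤ_40 is abelian).
|G/H| = |G| / |H| = 40 / 5 = 8

|G/H| = 8


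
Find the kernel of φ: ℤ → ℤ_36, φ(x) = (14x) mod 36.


Kernel = preimage of identity
ker(φ) = {x ∈ ℤ : 14x ≡ 0 (mod 36)}. gcd(14,36) = 2, so 14x ≡ 0 (mod 36) ⟺ x ≡ 0 (mod 36/2 = 18). Hence ker(φ) = 18ℤ

ker(φ) = 18ℤ


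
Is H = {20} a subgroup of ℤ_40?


Subgroup test for H = {20} in (ℤ_40, +):
(1) 0 ∈ H? No
(2) Closure: for all a,b ∈ H, (a+b) mod 40 ∈ H? No  [counterexample: 20 + 20 = 0 ∉ H]
(3) Inverses: for all a ∈ H, -a mod 40 ∈ H? Yes

No, H is not a subgroup of ℤ_40


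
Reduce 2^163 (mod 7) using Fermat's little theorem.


Fermat's little theorem: if p is prime and gcd(a,p)=1, then a^(p-1) ≡ 1 (mod p)
p = 7 is prime, gcd(2,7) = 1
Reduce exponent: 163 mod 6 = 1
So 2^163 ≡ 2^1 (mod 7)
2^1 mod 7 = 2

2^163 ≡ 2 (mod 7)


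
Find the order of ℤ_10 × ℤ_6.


|A × B| = |A| · |B|
|ℤ_10 × ℤ_6| = 10 × 6 = 60

|ℤ_10 × ℤ_6| = 60


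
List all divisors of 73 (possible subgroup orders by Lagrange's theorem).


Lagrange's theorem: |H| divides |G|
|G| = 73
Divisors of 73: 1, 73

Possible subgroup orders: {1, 73}


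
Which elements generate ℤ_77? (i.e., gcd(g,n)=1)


g generates ℤ_n iff gcd(g,n) = 1
Prime factors of 77: 7, 11
Generators are g ∈ {1,...,76} not divisible by any of these primes.
Generators: {1, 2, 3, 4, 5, 6, 8, 9, 10, 12, 13, 15, 16, 17, 18, 19, 20, 23, 24, 25, 26, 27, 29, 30, 31, 32, 34, 36, 37, 38, 39, 40, 41, 43, 45, 46, 47, 48, 50, 51, 52, 53, 54, 57, 58, 59, 60, 61, 62, 64, 65, 67, 68, 69, 71, 72, 73, 74, 75, 76}
Number of generators = φ(77) = 60

Generators of ℤ_77 = {1, 2, 3, 4, 5, 6, 8, 9, 10, 12, 13, 15, 16, 17, 18, 19, 20, 23, 24, 25, 26, 27, 29, 30, 31, 32, 34, 36, 37, 38, 39, 40, 41, 43, 45, 46, 47, 48, 50, 51, 52, 53, 54, 57, 58, 59, 60, 61, 62, 64, 65, 67, 68, 69, 71, 72, 73, 74, 75, 76}


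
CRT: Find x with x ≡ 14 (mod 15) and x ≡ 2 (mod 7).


m₁ = 15, m₂ = 7, gcd = 1, so CRT applies. M = m₁·m₂ = 105
Let M₁ = M/m₁ = 7, M₂ = M/m₂ = 15
Find y₁ ≡ M₁⁻¹ (mod m₁): 7⁻¹ ≡ 13 (mod 15)
Find y₂ ≡ M₂⁻¹ (mod m₂): 15⁻¹ ≡ 1 (mod 7)
x = a₁·M₁·y₁ + a₂·M₂·y₂ = 14·7·13 + 2·15·1 = 1304
Reduce mod 105: x ≡ 44
Check: 44 mod 15 = 14 ✓, 44 mod 7 = 2 ✓

x ≡ 44 (mod 105)


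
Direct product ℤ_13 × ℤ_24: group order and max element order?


|ℤ_13 × ℤ_24| = 13 × 24 = 312
Max element order = lcm(13,24) = 312
Cyclic? Yes (gcd=1)

|ℤ_13×ℤ_24| = 312, max element order = 312


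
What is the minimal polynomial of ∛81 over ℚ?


∛81 satisfies x³ - 81 = 0, irreducible over ℚ (no rational root; 81 is not a perfect cube)

Minimal polynomial: x³ - 81


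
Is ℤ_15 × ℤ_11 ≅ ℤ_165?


Comparing ℤ_15 × ℤ_11 and ℤ_165:
gcd(15,11) = 1, so ℤ_15 × ℤ_11 ≅ ℤ_165 (CRT)

Yes, ℤ_15 × ℤ_11 ≅ ℤ_165


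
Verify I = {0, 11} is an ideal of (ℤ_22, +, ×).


Check ideal conditions for I = {0, 11} in ℤ_22:
(1) I is an additive subgroup? Yes
(2) For r ∈ ℤ_22 and a ∈ I: r·a ∈ I? Yes

Yes, I is an ideal of ℤ_22


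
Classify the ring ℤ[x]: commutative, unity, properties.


Polynomial ring over ℤ (an integral domain) is a commutative integral domain with unity 1
Commutative: Yes
Integral domain: Yes
Has unity: Yes

ℤ[x]: Commutative=Yes, Unity=Yes


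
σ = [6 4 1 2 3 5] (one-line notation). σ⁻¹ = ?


To find σ⁻¹, swap domain and range:
σ(1) = 6 → σ⁻¹(6) = 1
σ(2) = 4 → σ⁻¹(4) = 2
σ(3) = 1 → σ⁻¹(1) = 3
σ(4) = 2 → σ⁻¹(2) = 4
σ(5) = 3 → σ⁻¹(3) = 5
σ(6) = 5 → σ⁻¹(5) = 6

σ⁻¹ = [3 4 5 2 6 1]


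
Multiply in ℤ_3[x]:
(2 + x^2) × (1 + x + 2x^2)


Expand and collect like terms; reduce coefficients mod 3:
x^0: 2·1 = 2 ≡ 2 (mod 3)
x^1: 2·1 + 0·1 = 2 ≡ 2 (mod 3)
x^2: 2·2 + 0·1 + 1·1 = 5 ≡ 2 (mod 3)
x^3: 0·2 + 1·1 = 1 ≡ 1 (mod 3)
x^4: 1·2 = 2 ≡ 2 (mod 3)
Result: 2 + 2x + 2x^2 + x^3 + 2x^4

f · g = 2 + 2x + 2x^2 + x^3 + 2x^4


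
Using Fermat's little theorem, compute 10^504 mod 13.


Fermat's little theorem: if p is prime and gcd(a,p)=1, then a^(p-1) ≡ 1 (mod p)
p = 13 is prime, gcd(10,13) = 1
Reduce exponent: 504 mod 12 = 0
So 10^504 ≡ 10^0 (mod 13)
10^0 = 1

10^504 ≡ 1 (mod 13)


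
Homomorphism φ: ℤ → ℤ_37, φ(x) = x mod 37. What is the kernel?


Kernel = preimage of identity
ker(φ) = {x ∈ ℤ : x ≡ 0 (mod 37)} = 37ℤ = {0, ±37, ±74, ...}

ker(φ) = 37ℤ


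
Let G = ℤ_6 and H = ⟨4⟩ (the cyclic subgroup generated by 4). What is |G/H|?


|⟨4⟩| = n / gcd(4, 6) = 6 / 2 = 3
H is normal (ℤ_6 is abelian).
|G/H| = |G| / |H| = 6 / 3 = 2

|G/H| = 2


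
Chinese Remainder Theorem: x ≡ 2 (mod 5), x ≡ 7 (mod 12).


m₁ = 5, m₂ = 12, gcd = 1, so CRT applies. M = m₁·m₂ = 60
Let M₁ = M/m₁ = 12, M₂ = M/m₂ = 5
Find y₁ ≡ M₁⁻¹ (mod m₁): 12⁻¹ ≡ 3 (mod 5)
Find y₂ ≡ M₂⁻¹ (mod m₂): 5⁻¹ ≡ 5 (mod 12)
x = a₁·M₁·y₁ + a₂·M₂·y₂ = 2·12·3 + 7·5·5 = 247
Reduce mod 60: x ≡ 7
Check: 7 mod 5 = 2 ✓, 7 mod 12 = 7 ✓

x ≡ 7 (mod 60)


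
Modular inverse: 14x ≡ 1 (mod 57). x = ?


Use the extended Euclidean algorithm to write 1 = 14·s + 57·t; then s mod 57 is the inverse.
Euclidean algorithm:
  14 = 0·57 + 14
  57 = 4·14 + 1
  14 = 14·1 + 0
gcd(14,57) = 1
Back-substitution gives: 14·(-4) + 57·(1) = 1
So 14⁻¹ ≡ -4 ≡ 53 (mod 57)
Check: 14 × 53 = 742 ≡ 1 (mod 57) ✓

14⁻¹ ≡ 53 (mod 57)


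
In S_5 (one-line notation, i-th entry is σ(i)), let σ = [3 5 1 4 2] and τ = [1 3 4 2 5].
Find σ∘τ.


σ∘τ: apply τ first, then σ
1 →τ 1 →σ 3
2 →τ 3 →σ 1
3 →τ 4 →σ 4
4 →τ 2 →σ 5
5 →τ 5 →σ 2

σ∘τ = [3 1 4 5 2]


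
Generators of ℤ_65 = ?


g generates ℤ_n iff gcd(g,n) = 1
Prime factors of 65: 5, 13
Generators are g ∈ {1,...,64} not divisible by any of these primes.
Generators: {1, 2, 3, 4, 6, 7, 8, 9, 11, 12, 14, 16, 17, 18, 19, 21, 22, 23, 24, 27, 28, 29, 31, 32, 33, 34, 36, 37, 38, 41, 42, 43, 44, 46, 47, 48, 49, 51, 53, 54, 56, 57, 58, 59, 61, 62, 63, 64}
Number of generators = φ(65) = 48

Generators of ℤ_65 = {1, 2, 3, 4, 6, 7, 8, 9, 11, 12, 14, 16, 17, 18, 19, 21, 22, 23, 24, 27, 28, 29, 31, 32, 33, 34, 36, 37, 38, 41, 42, 43, 44, 46, 47, 48, 49, 51, 53, 54, 56, 57, 58, 59, 61, 62, 63, 64}


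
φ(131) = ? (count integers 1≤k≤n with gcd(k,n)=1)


Factor n: 131 = 131
φ(n) = n · ∏(1 - 1/p) over distinct primes p | n
φ(131) = 131 · (1 - 1/131) = 130

φ(131) = 130


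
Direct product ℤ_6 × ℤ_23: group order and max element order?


|ℤ_6 × ℤ_23| = 6 × 23 = 138
Max element order = lcm(6,23) = 138
Cyclic? Yes (gcd=1)

|ℤ_6×ℤ_23| = 138, max element order = 138


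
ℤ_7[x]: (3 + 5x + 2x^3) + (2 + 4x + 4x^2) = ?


Add coefficients mod 7:
x^0: 3 + 2 = 5 (mod 7)
x^1: 5 + 4 = 2 (mod 7)
x^2: 0 + 4 = 4 (mod 7)
x^3: 2 + 0 = 2 (mod 7)
Result: 5 + 2x + 4x^2 + 2x^3

f + g = 5 + 2x + 4x^2 + 2x^3


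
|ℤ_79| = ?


ℤ_n has n elements.

|ℤ_79| = 79


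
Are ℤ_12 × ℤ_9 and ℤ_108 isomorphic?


Comparing ℤ_12 × ℤ_9 and ℤ_108:
gcd(12,9) = 3 ≠ 1. Max element order in ℤ_12×ℤ_9 is lcm(12,9) = 36 < 108, so it has no element of order 108

No, ℤ_12 × ℤ_9 ≇ ℤ_108


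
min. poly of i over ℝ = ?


i satisfies x² + 1 = 0, irreducible over ℝ

Minimal polynomial: x² + 1


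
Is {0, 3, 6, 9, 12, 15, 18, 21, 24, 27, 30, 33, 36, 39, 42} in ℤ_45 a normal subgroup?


H = {0, 3, 6, 9, 12, 15, 18, 21, 24, 27, 30, 33, 36, 39, 42} in ℤ_45
ℤ_45 is abelian; every subgroup of an abelian group is normal

Yes, normal subgroup


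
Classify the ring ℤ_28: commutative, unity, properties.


ℤ_28 is a commutative ring with unity 1; 28 = 2×14 is composite, so 2·14 ≡ 0 gives zero divisors (not an integral domain)
Commutative: Yes
Integral domain: No
Has unity: Yes

ℤ_28: Commutative=Yes, Unity=Yes


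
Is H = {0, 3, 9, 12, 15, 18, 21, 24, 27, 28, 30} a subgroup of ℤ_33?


Subgroup test for H = {0, 3, 9, 12, 15, 18, 21, 24, 27, 28, 30} in (ℤ_33, +):
(1) 0 ∈ H? Yes
(2) Closure: for all a,b ∈ H, (a+b) mod 33 ∈ H? No  [counterexample: 3 + 3 = 6 ∉ H]
(3) Inverses: for all a ∈ H, -a mod 33 ∈ H? No

No, H is not a subgroup of ℤ_33


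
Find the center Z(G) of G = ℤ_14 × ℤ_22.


Z(G) = {g ∈ G | gx = xg for all x ∈ G}
Direct product of abelian groups is abelian, so Z(G) = G

Z(ℤ_14 × ℤ_22) = ℤ_14 × ℤ_22


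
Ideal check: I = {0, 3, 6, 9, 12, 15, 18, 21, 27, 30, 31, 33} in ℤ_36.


Check ideal conditions for I = {0, 3, 6, 9, 12, 15, 18, 21, 27, 30, 31, 33} in ℤ_36:
(1) I is an additive subgroup? No
(2) For r ∈ ℤ_36 and a ∈ I: r·a ∈ I? No  [counterexample: r=2, a=12, r·a mod 36 = 24 ∉ I]

No, I is not an ideal of ℤ_36


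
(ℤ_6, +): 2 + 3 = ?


Operation: addition mod 6
2 + 3 = (a + b) mod 6 with a = 2, b = 3

2 + 3 = 5


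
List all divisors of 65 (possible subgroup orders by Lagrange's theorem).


Lagrange's theorem: |H| divides |G|
|G| = 65
Divisors of 65: 1, 5, 13, 65

Possible subgroup orders: {1, 5, 13, 65}


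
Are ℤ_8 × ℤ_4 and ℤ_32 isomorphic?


Comparing ℤ_8 × ℤ_4 and ℤ_32:
gcd(8,4) = 4 ≠ 1. Max element order in ℤ_8×ℤ_4 is lcm(8,4) = 8 < 32, so it has no element of order 32

No, ℤ_8 × ℤ_4 ≇ ℤ_32


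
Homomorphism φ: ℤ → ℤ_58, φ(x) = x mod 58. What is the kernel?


Kernel = preimage of identity
ker(φ) = {x ∈ ℤ : x ≡ 0 (mod 58)} = 58ℤ = {0, ±58, ±116, ...}

ker(φ) = 58ℤ


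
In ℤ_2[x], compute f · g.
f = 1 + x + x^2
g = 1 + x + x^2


Expand and collect like terms; reduce coefficients mod 2:
x^0: 1·1 = 1 ≡ 1 (mod 2)
x^1: 1·1 + 1·1 = 2 ≡ 0 (mod 2)
x^2: 1·1 + 1·1 + 1·1 = 3 ≡ 1 (mod 2)
x^3: 1·1 + 1·1 = 2 ≡ 0 (mod 2)
x^4: 1·1 = 1 ≡ 1 (mod 2)
Result: 1 + x^2 + x^4

f · g = 1 + x^2 + x^4


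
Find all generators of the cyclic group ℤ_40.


g generates ℤ_n iff gcd(g,n) = 1
Prime factors of 40: 2, 5
Generators are g ∈ {1,...,39} not divisible by any of these primes.
Generators: {1, 3, 7, 9, 11, 13, 17, 19, 21, 23, 27, 29, 31, 33, 37, 39}
Number of generators = φ(40) = 16

Generators of ℤ_40 = {1, 3, 7, 9, 11, 13, 17, 19, 21, 23, 27, 29, 31, 33, 37, 39}


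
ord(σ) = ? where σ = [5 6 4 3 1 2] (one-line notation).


Cycle decomposition: (1 5) (2 6) (3 4)
Cycle lengths: 2, 2, 2
Order = lcm(2, 2, 2) = 2

ord(σ) = 2


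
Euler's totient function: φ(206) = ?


Factor n: 206 = 2 × 103
φ(n) = n · ∏(1 - 1/p) over distinct primes p | n
φ(206) = 206 · (1 - 1/2) · (1 - 1/103) = 102

φ(206) = 102


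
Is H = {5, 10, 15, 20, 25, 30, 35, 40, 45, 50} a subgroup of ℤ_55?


Subgroup test for H = {5, 10, 15, 20, 25, 30, 35, 40, 45, 50} in (ℤ_55, +):
(1) 0 ∈ H? No
(2) Closure: for all a,b ∈ H, (a+b) mod 55 ∈ H? No  [counterexample: 5 + 50 = 0 ∉ H]
(3) Inverses: for all a ∈ H, -a mod 55 ∈ H? Yes

No, H is not a subgroup of ℤ_55


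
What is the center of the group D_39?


Z(G) = {g ∈ G | gx = xg for all x ∈ G}
For odd n, Z(D_n) = {e}: no nontrivial rotation commutes with all reflections

Z(D_39) = {e}


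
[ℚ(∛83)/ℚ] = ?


∛83 has minimal polynomial x³ - 83 (irreducible over ℚ since 83 is not a perfect cube)

[ℚ(∛83)/ℚ] = 3


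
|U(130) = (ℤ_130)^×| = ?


U(n) is the group of units mod n; |U(n)| = φ(n)
|U(130)| = φ(130) = 48

|U(130) = (ℤ_130)^×| = 48


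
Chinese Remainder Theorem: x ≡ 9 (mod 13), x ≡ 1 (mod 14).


m₁ = 13, m₂ = 14, gcd = 1, so CRT applies. M = m₁·m₂ = 182
Let M₁ = M/m₁ = 14, M₂ = M/m₂ = 13
Find y₁ ≡ M₁⁻¹ (mod m₁): 14⁻¹ ≡ 1 (mod 13)
Find y₂ ≡ M₂⁻¹ (mod m₂): 13⁻¹ ≡ 13 (mod 14)
x = a₁·M₁·y₁ + a₂·M₂·y₂ = 9·14·1 + 1·13·13 = 295
Reduce mod 182: x ≡ 113
Check: 113 mod 13 = 9 ✓, 113 mod 14 = 1 ✓

x ≡ 113 (mod 182)


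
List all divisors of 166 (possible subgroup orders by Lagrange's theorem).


Lagrange's theorem: |H| divides |G|
|G| = 166
Divisors of 166: 1, 2, 83, 166

Possible subgroup orders: {1, 2, 83, 166}


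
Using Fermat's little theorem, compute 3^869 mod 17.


Fermat's little theorem: if p is prime and gcd(a,p)=1, then a^(p-1) ≡ 1 (mod p)
p = 17 is prime, gcd(3,17) = 1
Reduce exponent: 869 mod 16 = 5
So 3^869 ≡ 3^5 (mod 17)
3^5 mod 17 = 5

3^869 ≡ 5 (mod 17)


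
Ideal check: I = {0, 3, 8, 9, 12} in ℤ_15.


Check ideal conditions for I = {0, 3, 8, 9, 12} in ℤ_15:
(1) I is an additive subgroup? No
(2) For r ∈ ℤ_15 and a ∈ I: r·a ∈ I? No  [counterexample: r=2, a=3, r·a mod 15 = 6 ∉ I]

No, I is not an ideal of ℤ_15


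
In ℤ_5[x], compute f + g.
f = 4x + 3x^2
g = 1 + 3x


Add coefficients mod 5:
x^0: 0 + 1 = 1 (mod 5)
x^1: 4 + 3 = 2 (mod 5)
x^2: 3 + 0 = 3 (mod 5)
Result: 1 + 2x + 3x^2

f + g = 1 + 2x + 3x^2


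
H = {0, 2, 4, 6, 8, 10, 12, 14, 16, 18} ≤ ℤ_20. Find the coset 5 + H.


5 + H = {5 + h (mod 20) : h ∈ H}
5+0=5, 5+2=7, 5+4=9, 5+6=11, 5+8=13, 5+10=15, 5+12=17, 5+14=19, 5+16=1, 5+18=3
5 + H = {1, 3, 5, 7, 9, 11, 13, 15, 17, 19} = 1 + H

5 + H = {1, 3, 5, 7, 9, 11, 13, 15, 17, 19}


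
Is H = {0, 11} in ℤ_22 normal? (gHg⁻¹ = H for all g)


H = {0, 11} in ℤ_22
ℤ_22 is abelian; every subgroup of an abelian group is normal

Yes, normal subgroup


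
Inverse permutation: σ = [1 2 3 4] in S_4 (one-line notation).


To find σ⁻¹, swap domain and range:
σ(1) = 1 → σ⁻¹(1) = 1
σ(2) = 2 → σ⁻¹(2) = 2
σ(3) = 3 → σ⁻¹(3) = 3
σ(4) = 4 → σ⁻¹(4) = 4

σ⁻¹ = [1 2 3 4]


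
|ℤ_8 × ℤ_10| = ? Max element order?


|ℤ_8 × ℤ_10| = 8 × 10 = 80
Max element order = lcm(8,10) = 40
Cyclic? No (gcd=2)

|ℤ_8×ℤ_10| = 80, max element order = 40


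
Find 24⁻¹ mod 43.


Use the extended Euclidean algorithm to write 1 = 24·s + 43·t; then s mod 43 is the inverse.
Euclidean algorithm:
  24 = 0·43 + 24
  43 = 1·24 + 19
  24 = 1·19 + 5
  19 = 3·5 + 4
  5 = 1·4 + 1
  4 = 4·1 + 0
gcd(24,43) = 1
Back-substitution gives: 24·(9) + 43·(-5) = 1
So 24⁻¹ ≡ 9 ≡ 9 (mod 43)
Check: 24 × 9 = 216 ≡ 1 (mod 43) ✓

24⁻¹ ≡ 9 (mod 43)


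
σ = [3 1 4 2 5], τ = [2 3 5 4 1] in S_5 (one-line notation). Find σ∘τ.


σ∘τ: apply τ first, then σ
1 →τ 2 →σ 1
2 →τ 3 →σ 4
3 →τ 5 →σ 5
4 →τ 4 →σ 2
5 →τ 1 →σ 3

σ∘τ = [1 4 5 2 3]


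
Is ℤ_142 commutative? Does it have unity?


ℤ_142 is a commutative ring with unity 1; 142 = 2×71 is composite, so 2·71 ≡ 0 gives zero divisors (not an integral domain)
Commutative: Yes
Integral domain: No
Has unity: Yes

ℤ_142: Commutative=Yes, Unity=Yes


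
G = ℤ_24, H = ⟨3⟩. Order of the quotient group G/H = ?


|⟨3⟩| = n / gcd(3, 24) = 24 / 3 = 8
H is normal (ℤ_24 is abelian).
|G/H| = |G| / |H| = 24 / 8 = 3

|G/H| = 3


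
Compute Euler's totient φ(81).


Factor n: 81 = 3^4
φ(n) = n · ∏(1 - 1/p) over distinct primes p | n
φ(81) = 81 · (1 - 1/3) = 54

φ(81) = 54


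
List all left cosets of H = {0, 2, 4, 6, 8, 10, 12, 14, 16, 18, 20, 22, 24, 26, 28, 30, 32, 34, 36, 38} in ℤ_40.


H = {0, 2, 4, 6, 8, 10, 12, 14, 16, 18, 20, 22, 24, 26, 28, 30, 32, 34, 36, 38}, |H| = 20
Number of cosets = |G|/|H| = 40/20 = 2
0 + H = {0, 2, 4, 6, 8, 10, 12, 14, 16, 18, 20, 22, 24, 26, 28, 30, 32, 34, 36, 38}
1 + H = {1, 3, 5, 7, 9, 11, 13, 15, 17, 19, 21, 23, 25, 27, 29, 31, 33, 35, 37, 39}

Cosets: 0+H={0,2,4,6,8,10,12,14,16,18,20,22,24,26,28,30,32,34,36,38}; 1+H={1,3,5,7,9,11,13,15,17,19,21,23,25,27,29,31,33,35,37,39}


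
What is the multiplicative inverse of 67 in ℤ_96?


Use the extended Euclidean algorithm to write 1 = 67·s + 96·t; then s mod 96 is the inverse.
Euclidean algorithm:
  67 = 0·96 + 67
  96 = 1·67 + 29
  67 = 2·29 + 9
  29 = 3·9 + 2
  9 = 4·2 + 1
  2 = 2·1 + 0
gcd(67,96) = 1
Back-substitution gives: 67·(43) + 96·(-30) = 1
So 67⁻¹ ≡ 43 ≡ 43 (mod 96)
Check: 67 × 43 = 2881 ≡ 1 (mod 96) ✓

67⁻¹ ≡ 43 (mod 96)


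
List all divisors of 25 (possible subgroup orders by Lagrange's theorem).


Lagrange's theorem: |H| divides |G|
|G| = 25
Divisors of 25: 1, 5, 25

Possible subgroup orders: {1, 5, 25}


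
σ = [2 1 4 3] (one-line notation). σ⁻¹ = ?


To find σ⁻¹, swap domain and range:
σ(1) = 2 → σ⁻¹(2) = 1
σ(2) = 1 → σ⁻¹(1) = 2
σ(3) = 4 → σ⁻¹(4) = 3
σ(4) = 3 → σ⁻¹(3) = 4

σ⁻¹ = [2 1 4 3]


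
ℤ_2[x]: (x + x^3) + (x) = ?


Add coefficients mod 2:
x^0: 0 + 0 = 0 (mod 2)
x^1: 1 + 1 = 0 (mod 2)
x^2: 0 + 0 = 0 (mod 2)
x^3: 1 + 0 = 1 (mod 2)
Result: x^3

f + g = x^3


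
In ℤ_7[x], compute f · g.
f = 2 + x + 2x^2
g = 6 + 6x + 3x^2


Expand and collect like terms; reduce coefficients mod 7:
x^0: 2·6 = 12 ≡ 5 (mod 7)
x^1: 2·6 + 1·6 = 18 ≡ 4 (mod 7)
x^2: 2·3 + 1·6 + 2·6 = 24 ≡ 3 (mod 7)
x^3: 1·3 + 2·6 = 15 ≡ 1 (mod 7)
x^4: 2·3 = 6 ≡ 6 (mod 7)
Result: 5 + 4x + 3x^2 + x^3 + 6x^4

f · g = 5 + 4x + 3x^2 + x^3 + 6x^4


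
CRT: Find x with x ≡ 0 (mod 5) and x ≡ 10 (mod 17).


m₁ = 5, m₂ = 17, gcd = 1, so CRT applies. M = m₁·m₂ = 85
Let M₁ = M/m₁ = 17, M₂ = M/m₂ = 5
Find y₁ ≡ M₁⁻¹ (mod m₁): 17⁻¹ ≡ 3 (mod 5)
Find y₂ ≡ M₂⁻¹ (mod m₂): 5⁻¹ ≡ 7 (mod 17)
x = a₁·M₁·y₁ + a₂·M₂·y₂ = 0·17·3 + 10·5·7 = 350
Reduce mod 85: x ≡ 10
Check: 10 mod 5 = 0 ✓, 10 mod 17 = 10 ✓

x ≡ 10 (mod 85)


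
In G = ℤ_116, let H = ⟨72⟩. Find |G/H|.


|⟨72⟩| = n / gcd(72, 116) = 116 / 4 = 29
H is normal (ℤ_116 is abelian).
|G/H| = |G| / |H| = 116 / 29 = 4

|G/H| = 4


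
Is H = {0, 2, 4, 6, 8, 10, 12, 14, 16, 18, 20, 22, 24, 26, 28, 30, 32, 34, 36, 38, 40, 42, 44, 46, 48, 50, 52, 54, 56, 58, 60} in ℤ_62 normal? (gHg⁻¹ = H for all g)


H = {0, 2, 4, 6, 8, 10, 12, 14, 16, 18, 20, 22, 24, 26, 28, 30, 32, 34, 36, 38, 40, 42, 44, 46, 48, 50, 52, 54, 56, 58, 60} in ℤ_62
ℤ_62 is abelian; every subgroup of an abelian group is normal

Yes, normal subgroup


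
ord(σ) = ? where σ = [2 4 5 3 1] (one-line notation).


Cycle decomposition: (1 2 4 3 5)
Cycle lengths: 5
Order = lcm(5) = 5

ord(σ) = 5


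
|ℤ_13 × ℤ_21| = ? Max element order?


|ℤ_13 × ℤ_21| = 13 × 21 = 273
Max element order = lcm(13,21) = 273
Cyclic? Yes (gcd=1)

|ℤ_13×ℤ_21| = 273, max element order = 273


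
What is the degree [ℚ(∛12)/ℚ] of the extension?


∛12 has minimal polynomial x³ - 12 (irreducible over ℚ since 12 is not a perfect cube)

[ℚ(∛12)/ℚ] = 3


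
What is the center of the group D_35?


Z(G) = {g ∈ G | gx = xg for all x ∈ G}
For odd n, Z(D_n) = {e}: no nontrivial rotation commutes with all reflections

Z(D_35) = {e}


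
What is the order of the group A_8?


|A_n| = n!/2 (even permutations)
|A_8| = 8!/2 = 40320/2 = 20160

|A_8| = 20160


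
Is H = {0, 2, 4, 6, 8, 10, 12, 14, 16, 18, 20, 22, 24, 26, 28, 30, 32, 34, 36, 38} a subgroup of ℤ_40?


Subgroup test for H = {0, 2, 4, 6, 8, 10, 12, 14, 16, 18, 20, 22, 24, 26, 28, 30, 32, 34, 36, 38} in (ℤ_40, +):
(1) 0 ∈ H? Yes
(2) Closure: for all a,b ∈ H, (a+b) mod 40 ∈ H? Yes
(3) Inverses: for all a ∈ H, -a mod 40 ∈ H? Yes

Yes, H is a subgroup of ℤ_40


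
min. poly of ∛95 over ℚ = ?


∛95 satisfies x³ - 95 = 0, irreducible over ℚ (no rational root; 95 is not a perfect cube)

Minimal polynomial: x³ - 95


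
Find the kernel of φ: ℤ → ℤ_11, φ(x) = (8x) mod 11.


Kernel = preimage of identity
ker(φ) = {x ∈ ℤ : 8x ≡ 0 (mod 11)}. gcd(8,11) = 1, so 8x ≡ 0 (mod 11) ⟺ x ≡ 0 (mod 11/1 = 11). Hence ker(φ) = 11ℤ

ker(φ) = 11ℤ


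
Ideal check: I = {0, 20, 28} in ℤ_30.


Check ideal conditions for I = {0, 20, 28} in ℤ_30:
(1) I is an additive subgroup? No
(2) For r ∈ ℤ_30 and a ∈ I: r·a ∈ I? No  [counterexample: r=2, a=20, r·a mod 30 = 10 ∉ I]

No, I is not an ideal of ℤ_30


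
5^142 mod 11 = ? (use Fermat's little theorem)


Fermat's little theorem: if p is prime and gcd(a,p)=1, then a^(p-1) ≡ 1 (mod p)
p = 11 is prime, gcd(5,11) = 1
Reduce exponent: 142 mod 10 = 2
So 5^142 ≡ 5^2 (mod 11)
5^2 mod 11 = 3

5^142 ≡ 3 (mod 11)


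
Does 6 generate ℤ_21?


g generates ℤ_n iff gcd(g, n) = 1
gcd(6, 21) = 3
Since gcd = 3 ≠ 1, ⟨6⟩ has order 7 < 21, so 6 is not a generator.

No, 6 does not generate ℤ_21


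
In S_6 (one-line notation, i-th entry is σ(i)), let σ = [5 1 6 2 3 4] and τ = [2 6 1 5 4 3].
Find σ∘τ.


σ∘τ: apply τ first, then σ
1 →τ 2 →σ 1
2 →τ 6 →σ 4
3 →τ 1 →σ 5
4 →τ 5 →σ 3
5 →τ 4 →σ 2
6 →τ 3 →σ 6

σ∘τ = [1 4 5 3 2 6]


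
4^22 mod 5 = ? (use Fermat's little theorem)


Fermat's little theorem: if p is prime and gcd(a,p)=1, then a^(p-1) ≡ 1 (mod p)
p = 5 is prime, gcd(4,5) = 1
Reduce exponent: 22 mod 4 = 2
So 4^22 ≡ 4^2 (mod 5)
4^2 mod 5 = 1

4^22 ≡ 1 (mod 5)


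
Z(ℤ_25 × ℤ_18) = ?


Z(G) = {g ∈ G | gx = xg for all x ∈ G}
Direct product of abelian groups is abelian, so Z(G) = G

Z(ℤ_25 × ℤ_18) = ℤ_25 × ℤ_18


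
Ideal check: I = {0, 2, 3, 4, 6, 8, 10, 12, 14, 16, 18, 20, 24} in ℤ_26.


Check ideal conditions for I = {0, 2, 3, 4, 6, 8, 10, 12, 14, 16, 18, 20, 24} in ℤ_26:
(1) I is an additive subgroup? No
(2) For r ∈ ℤ_26 and a ∈ I: r·a ∈ I? No  [counterexample: r=2, a=24, r·a mod 26 = 22 ∉ I]

No, I is not an ideal of ℤ_26


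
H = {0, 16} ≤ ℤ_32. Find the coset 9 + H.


9 + H = {9 + h (mod 32) : h ∈ H}
9+0=9, 9+16=25

9 + H = {9, 25}


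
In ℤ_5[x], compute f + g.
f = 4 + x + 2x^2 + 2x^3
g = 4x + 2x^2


Add coefficients mod 5:
x^0: 4 + 0 = 4 (mod 5)
x^1: 1 + 4 = 0 (mod 5)
x^2: 2 + 2 = 4 (mod 5)
x^3: 2 + 0 = 2 (mod 5)
Result: 4 + 4x^2 + 2x^3

f + g = 4 + 4x^2 + 2x^3


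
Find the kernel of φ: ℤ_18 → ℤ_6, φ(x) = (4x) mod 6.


Kernel = preimage of identity
ker(φ) = {x ∈ ℤ_18 : 4x ≡ 0 (mod 6)}. Since 6 | 18, φ is well-defined. The kernel is the cyclic subgroup ⟨3⟩ of ℤ_18 (order 6), i.e. {0, 3, 6, 9, 12, 15}

ker(φ) = {0, 3, 6, 9, 12, 15}


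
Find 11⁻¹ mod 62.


Use the extended Euclidean algorithm to write 1 = 11·s + 62·t; then s mod 62 is the inverse.
Euclidean algorithm:
  11 = 0·62 + 11
  62 = 5·11 + 7
  11 = 1·7 + 4
  7 = 1·4 + 3
  4 = 1·3 + 1
  3 = 3·1 + 0
gcd(11,62) = 1
Back-substitution gives: 11·(17) + 62·(-3) = 1
So 11⁻¹ ≡ 17 ≡ 17 (mod 62)
Check: 11 × 17 = 187 ≡ 1 (mod 62) ✓

11⁻¹ ≡ 17 (mod 62)


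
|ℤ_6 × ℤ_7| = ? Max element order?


|ℤ_6 × ℤ_7| = 6 × 7 = 42
Max element order = lcm(6,7) = 42
Cyclic? Yes (gcd=1)

|ℤ_6×ℤ_7| = 42, max element order = 42


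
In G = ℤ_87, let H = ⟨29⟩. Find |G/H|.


|⟨29⟩| = n / gcd(29, 87) = 87 / 29 = 3
H is normal (ℤ_87 is abelian).
|G/H| = |G| / |H| = 87 / 3 = 29

|G/H| = 29


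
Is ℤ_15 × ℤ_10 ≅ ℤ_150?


Comparing ℤ_15 × ℤ_10 and ℤ_150:
gcd(15,10) = 5 ≠ 1. Max element order in ℤ_15×ℤ_10 is lcm(15,10) = 30 < 150, so it has no element of order 150

No, ℤ_15 × ℤ_10 ≇ ℤ_150


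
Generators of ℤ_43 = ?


g generates ℤ_n iff gcd(g,n) = 1
Prime factors of 43: 43
Generators are g ∈ {1,...,42} not divisible by any of these primes.
Generators: {1, 2, 3, 4, 5, 6, 7, 8, 9, 10, 11, 12, 13, 14, 15, 16, 17, 18, 19, 20, 21, 22, 23, 24, 25, 26, 27, 28, 29, 30, 31, 32, 33, 34, 35, 36, 37, 38, 39, 40, 41, 42}
Number of generators = φ(43) = 42

Generators of ℤ_43 = {1, 2, 3, 4, 5, 6, 7, 8, 9, 10, 11, 12, 13, 14, 15, 16, 17, 18, 19, 20, 21, 22, 23, 24, 25, 26, 27, 28, 29, 30, 31, 32, 33, 34, 35, 36, 37, 38, 39, 40, 41, 42}


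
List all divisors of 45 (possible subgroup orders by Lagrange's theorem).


Lagrange's theorem: |H| divides |G|
|G| = 45
Divisors of 45: 1, 3, 5, 9, 15, 45

Possible subgroup orders: {1, 3, 5, 9, 15, 45}


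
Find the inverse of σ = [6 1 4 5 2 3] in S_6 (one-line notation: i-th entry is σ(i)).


To find σ⁻¹, swap domain and range:
σ(1) = 6 → σ⁻¹(6) = 1
σ(2) = 1 → σ⁻¹(1) = 2
σ(3) = 4 → σ⁻¹(4) = 3
σ(4) = 5 → σ⁻¹(5) = 4
σ(5) = 2 → σ⁻¹(2) = 5
σ(6) = 3 → σ⁻¹(3) = 6

σ⁻¹ = [2 5 6 3 4 1]


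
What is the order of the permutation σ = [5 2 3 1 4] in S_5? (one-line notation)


Cycle decomposition: (1 5 4)
Cycle lengths: 3
Order = lcm(3) = 3

ord(σ) = 3


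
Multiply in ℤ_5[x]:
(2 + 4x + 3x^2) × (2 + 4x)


Expand and collect like terms; reduce coefficients mod 5:
x^0: 2·2 = 4 ≡ 4 (mod 5)
x^1: 2·4 + 4·2 = 16 ≡ 1 (mod 5)
x^2: 4·4 + 3·2 = 22 ≡ 2 (mod 5)
x^3: 3·4 = 12 ≡ 2 (mod 5)
Result: 4 + x + 2x^2 + 2x^3

f · g = 4 + x + 2x^2 + 2x^3


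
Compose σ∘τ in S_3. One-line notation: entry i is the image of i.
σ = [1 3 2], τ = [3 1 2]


σ∘τ: apply τ first, then σ
1 →τ 3 →σ 2
2 →τ 1 →σ 1
3 →τ 2 →σ 3

σ∘τ = [2 1 3]
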